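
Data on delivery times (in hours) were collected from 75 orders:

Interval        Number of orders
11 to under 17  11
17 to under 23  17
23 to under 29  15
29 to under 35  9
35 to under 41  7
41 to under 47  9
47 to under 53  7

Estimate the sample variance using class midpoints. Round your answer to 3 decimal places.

Midpoints: 14, 20, 26, 32, 38, 44, 50
n = 75, Σfm = 2184, mean = 29.1200
Σfm² = 73344
Σf(m − x̄)² = Σfm² − (Σfm)²/n = 73344 − 2184²/75 = 9745.9200
Sample variance = 9745.9200 / 74 = 131.7016

131.702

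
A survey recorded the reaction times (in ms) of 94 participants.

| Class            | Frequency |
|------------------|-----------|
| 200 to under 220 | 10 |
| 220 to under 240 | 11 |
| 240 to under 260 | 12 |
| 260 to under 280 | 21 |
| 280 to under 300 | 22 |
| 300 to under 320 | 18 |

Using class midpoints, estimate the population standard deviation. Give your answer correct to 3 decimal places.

31.932

Midpoints: 210, 230, 250, 270, 290, 310
n = 94, Σfm = 25260, mean = 268.7234
Σfm² = 6883800
Σf(m − x̄)² = Σfm² − (Σfm)²/n = 6883800 − 25260²/94 = 95846.8085
Population variance = 95846.8085 / 94 = 1019.6469
Standard deviation = √1019.6469 = 31.9319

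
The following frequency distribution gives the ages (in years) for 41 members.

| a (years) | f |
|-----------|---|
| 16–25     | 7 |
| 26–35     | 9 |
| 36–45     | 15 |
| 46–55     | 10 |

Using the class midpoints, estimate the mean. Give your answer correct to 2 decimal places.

Midpoints: 20.5, 30.5, 40.5, 50.5
Σfm = 7×20.5 + 9×30.5 + 15×40.5 + 10×50.5 = 1530.5
n = Σf = 41
Mean = 1530.5 / 41 = 37.3293

37.33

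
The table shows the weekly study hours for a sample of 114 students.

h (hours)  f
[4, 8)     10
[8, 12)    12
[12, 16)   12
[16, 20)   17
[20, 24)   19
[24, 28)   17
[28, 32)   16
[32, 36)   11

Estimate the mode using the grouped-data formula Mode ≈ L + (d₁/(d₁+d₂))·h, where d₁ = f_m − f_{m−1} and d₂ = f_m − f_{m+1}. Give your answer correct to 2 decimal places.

Modal class: [20, 24) (highest frequency 19).
d₁ = 19 − 17 = 2, d₂ = 19 − 17 = 2
Mode ≈ 20 + (2/(2+2)) × 4 = 20 + 2.0000 = 22.0000

22.00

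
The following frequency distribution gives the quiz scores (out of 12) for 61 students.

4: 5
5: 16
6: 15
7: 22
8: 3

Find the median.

6

Cumulative frequencies: 5, 21, 36, 58, 61
n = 61, so the median is the value in position (n+1)/2 = 31.
Position 31 falls at value 6.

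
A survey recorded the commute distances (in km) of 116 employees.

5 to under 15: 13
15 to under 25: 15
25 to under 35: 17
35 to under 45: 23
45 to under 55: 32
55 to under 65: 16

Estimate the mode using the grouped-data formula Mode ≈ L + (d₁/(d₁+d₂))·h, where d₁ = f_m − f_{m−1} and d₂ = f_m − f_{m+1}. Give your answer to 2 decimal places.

48.60

Modal class: 45 to under 55 (highest frequency 32).
d₁ = 32 − 23 = 9, d₂ = 32 − 16 = 16
Mode ≈ 45 + (9/(9+16)) × 10 = 45 + 3.6000 = 48.6000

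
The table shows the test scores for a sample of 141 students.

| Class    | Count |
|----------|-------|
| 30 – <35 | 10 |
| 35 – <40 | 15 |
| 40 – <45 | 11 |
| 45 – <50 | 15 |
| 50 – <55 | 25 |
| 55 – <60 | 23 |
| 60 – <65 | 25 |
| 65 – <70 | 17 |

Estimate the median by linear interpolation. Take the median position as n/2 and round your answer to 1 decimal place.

53.9

Cumulative frequencies: 10, 25, 36, 51, 76, 99, 124, 141
n = 141; position = n/2 = 70.5.
This falls in the class 50 – <55: L = 50, F = 51, f = 25, h = 5.
Median ≈ 50 + ((70.5 − 51) / 25) × 5 = 53.9000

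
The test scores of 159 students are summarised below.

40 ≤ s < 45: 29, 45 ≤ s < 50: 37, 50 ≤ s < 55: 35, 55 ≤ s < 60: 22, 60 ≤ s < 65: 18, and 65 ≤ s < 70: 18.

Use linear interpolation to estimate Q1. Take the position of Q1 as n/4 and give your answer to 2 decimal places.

Cumulative frequencies: 29, 66, 101, 123, 141, 159
n = 159; position = n/4 = 39.75.
This falls in the class 45 ≤ s < 50: L = 45, F = 29, f = 37, h = 5.
Lower quartile ≈ 45 + ((39.75 − 29) / 37) × 5 = 46.4527

46.45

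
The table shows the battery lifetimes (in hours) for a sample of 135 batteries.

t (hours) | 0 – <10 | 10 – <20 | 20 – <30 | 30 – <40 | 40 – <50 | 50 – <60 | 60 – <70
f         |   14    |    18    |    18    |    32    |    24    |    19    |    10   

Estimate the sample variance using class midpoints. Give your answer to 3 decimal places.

Midpoints: 5, 15, 25, 35, 45, 55, 65
n = 135, Σfm = 4685, mean = 34.7037
Σfm² = 203175
Σf(m − x̄)² = Σfm² − (Σfm)²/n = 203175 − 4685²/135 = 40588.1481
Sample variance = 40588.1481 / 134 = 302.8966

302.897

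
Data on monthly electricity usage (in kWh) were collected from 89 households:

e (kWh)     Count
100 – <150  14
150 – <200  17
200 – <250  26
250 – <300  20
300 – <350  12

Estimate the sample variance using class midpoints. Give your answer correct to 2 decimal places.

4005.36

Midpoints: 125, 175, 225, 275, 325
n = 89, Σfm = 19975, mean = 224.4382
Σfm² = 4835625
Σf(m − x̄)² = Σfm² − (Σfm)²/n = 4835625 − 19975²/89 = 352471.9101
Sample variance = 352471.9101 / 88 = 4005.3626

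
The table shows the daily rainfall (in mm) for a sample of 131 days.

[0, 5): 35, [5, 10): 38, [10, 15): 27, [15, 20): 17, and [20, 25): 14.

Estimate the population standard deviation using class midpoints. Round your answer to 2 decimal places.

6.49

Midpoints: 2.5, 7.5, 12.5, 17.5, 22.5
n = 131, Σfm = 1322.5, mean = 10.0954
Σfm² = 18868.75
Σf(m − x̄)² = Σfm² − (Σfm)²/n = 18868.75 − 1322.5²/131 = 5517.5573
Population variance = 5517.5573 / 131 = 42.1188
Standard deviation = √42.1188 = 6.4899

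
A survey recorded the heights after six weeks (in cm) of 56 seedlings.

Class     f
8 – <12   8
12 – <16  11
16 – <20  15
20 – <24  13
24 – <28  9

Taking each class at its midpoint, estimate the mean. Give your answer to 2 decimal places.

18.29

Midpoints: 10, 14, 18, 22, 26
Σfm = 8×10 + 11×14 + 15×18 + 13×22 + 9×26 = 1024
n = Σf = 56
Mean = 1024 / 56 = 18.2857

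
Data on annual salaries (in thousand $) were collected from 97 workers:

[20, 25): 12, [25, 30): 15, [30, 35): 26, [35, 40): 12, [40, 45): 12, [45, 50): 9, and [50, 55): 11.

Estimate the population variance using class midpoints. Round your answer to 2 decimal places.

85.65

Midpoints: 22.5, 27.5, 32.5, 37.5, 42.5, 47.5, 52.5
n = 97, Σfm = 3492.5, mean = 36.0052
Σfm² = 134056.25
Σf(m − x̄)² = Σfm² − (Σfm)²/n = 134056.25 − 3492.5²/97 = 8308.2474
Population variance = 8308.2474 / 97 = 85.6520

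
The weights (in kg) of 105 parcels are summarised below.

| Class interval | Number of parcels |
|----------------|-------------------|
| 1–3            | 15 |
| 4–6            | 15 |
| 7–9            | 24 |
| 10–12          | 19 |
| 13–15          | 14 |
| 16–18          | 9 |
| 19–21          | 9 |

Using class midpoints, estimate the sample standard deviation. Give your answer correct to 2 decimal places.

Midpoints: 2, 5, 8, 11, 14, 17, 20
n = 105, Σfm = 1035, mean = 9.8571
Σfm² = 13215
Σf(m − x̄)² = Σfm² − (Σfm)²/n = 13215 − 1035²/105 = 3012.8571
Sample variance = 3012.8571 / 104 = 28.9698
Standard deviation = √28.9698 = 5.3824

5.38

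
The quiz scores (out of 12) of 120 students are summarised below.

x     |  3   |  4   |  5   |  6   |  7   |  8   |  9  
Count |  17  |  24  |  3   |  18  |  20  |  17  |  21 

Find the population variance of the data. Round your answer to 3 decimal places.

Values: 3, 4, 5, 6, 7, 8, 9
n = 120, Σfx = 735, mean = 6.1250
Σfx² = 5029
Σf(x − x̄)² = Σfx² − (Σfx)²/n = 5029 − 735²/120 = 527.1250
Population variance = 527.1250 / 120 = 4.3927

4.393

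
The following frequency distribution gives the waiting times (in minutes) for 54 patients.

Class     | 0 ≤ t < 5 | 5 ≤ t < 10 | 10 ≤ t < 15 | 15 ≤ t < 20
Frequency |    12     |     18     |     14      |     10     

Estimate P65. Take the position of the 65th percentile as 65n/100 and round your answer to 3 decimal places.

Cumulative frequencies: 12, 30, 44, 54
n = 54; position = 65n/100 = 35.1.
This falls in the class 10 ≤ t < 15: L = 10, F = 30, f = 14, h = 5.
65th percentile ≈ 10 + ((35.1 − 30) / 14) × 5 = 11.8214

11.821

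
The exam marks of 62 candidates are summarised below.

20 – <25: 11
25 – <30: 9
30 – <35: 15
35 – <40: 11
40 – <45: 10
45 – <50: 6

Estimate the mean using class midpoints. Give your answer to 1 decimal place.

34.0

Midpoints: 22.5, 27.5, 32.5, 37.5, 42.5, 47.5
Σfm = 11×22.5 + 9×27.5 + 15×32.5 + 11×37.5 + 10×42.5 + 6×47.5 = 2105
n = Σf = 62
Mean = 2105 / 62 = 33.9516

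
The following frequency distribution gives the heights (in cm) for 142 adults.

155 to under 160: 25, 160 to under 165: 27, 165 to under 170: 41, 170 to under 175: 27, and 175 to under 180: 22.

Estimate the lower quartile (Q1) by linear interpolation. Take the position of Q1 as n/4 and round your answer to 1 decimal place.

Cumulative frequencies: 25, 52, 93, 120, 142
n = 142; position = n/4 = 35.5.
This falls in the class 160 to under 165: L = 160, F = 25, f = 27, h = 5.
Lower quartile ≈ 160 + ((35.5 − 25) / 27) × 5 = 161.9444

161.9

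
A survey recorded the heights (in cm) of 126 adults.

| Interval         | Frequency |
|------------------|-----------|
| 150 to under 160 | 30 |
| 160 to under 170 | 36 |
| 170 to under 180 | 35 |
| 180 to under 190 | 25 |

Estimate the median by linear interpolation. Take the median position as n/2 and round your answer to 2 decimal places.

169.17

Cumulative frequencies: 30, 66, 101, 126
n = 126; position = n/2 = 63.
This falls in the class 160 to under 170: L = 160, F = 30, f = 36, h = 10.
Median ≈ 160 + ((63 − 30) / 36) × 10 = 169.1667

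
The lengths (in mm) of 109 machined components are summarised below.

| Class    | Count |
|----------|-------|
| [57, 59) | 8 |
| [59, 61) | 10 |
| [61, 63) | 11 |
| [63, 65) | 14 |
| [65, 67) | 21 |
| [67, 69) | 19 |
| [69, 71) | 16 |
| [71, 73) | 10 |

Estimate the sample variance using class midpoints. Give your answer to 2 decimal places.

Midpoints: 58, 60, 62, 64, 66, 68, 70, 72
n = 109, Σfm = 7160, mean = 65.6881
Σfm² = 472112
Σf(m − x̄)² = Σfm² − (Σfm)²/n = 472112 − 7160²/109 = 1785.3945
Sample variance = 1785.3945 / 108 = 16.5314

16.53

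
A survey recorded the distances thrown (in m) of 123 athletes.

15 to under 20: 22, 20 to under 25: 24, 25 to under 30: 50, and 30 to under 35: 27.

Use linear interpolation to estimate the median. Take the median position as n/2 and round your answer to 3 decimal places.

26.550

Cumulative frequencies: 22, 46, 96, 123
n = 123; position = n/2 = 61.5.
This falls in the class 25 to under 30: L = 25, F = 46, f = 50, h = 5.
Median ≈ 25 + ((61.5 − 46) / 50) × 5 = 26.5500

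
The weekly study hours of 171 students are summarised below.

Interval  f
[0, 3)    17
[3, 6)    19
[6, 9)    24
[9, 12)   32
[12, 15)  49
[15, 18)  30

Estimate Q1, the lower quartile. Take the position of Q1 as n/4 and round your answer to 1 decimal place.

Cumulative frequencies: 17, 36, 60, 92, 141, 171
n = 171; position = n/4 = 42.75.
This falls in the class [6, 9): L = 6, F = 36, f = 24, h = 3.
Lower quartile ≈ 6 + ((42.75 − 36) / 24) × 3 = 6.8438

6.8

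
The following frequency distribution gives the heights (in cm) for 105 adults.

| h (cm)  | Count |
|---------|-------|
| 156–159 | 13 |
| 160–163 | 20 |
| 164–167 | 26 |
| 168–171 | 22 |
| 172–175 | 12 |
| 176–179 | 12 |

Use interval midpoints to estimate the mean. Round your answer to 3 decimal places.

166.871

Midpoints: 157.5, 161.5, 165.5, 169.5, 173.5, 177.5
Σfm = 13×157.5 + 20×161.5 + 26×165.5 + 22×169.5 + 12×173.5 + 12×177.5 = 17521.5
n = Σf = 105
Mean = 17521.5 / 105 = 166.8714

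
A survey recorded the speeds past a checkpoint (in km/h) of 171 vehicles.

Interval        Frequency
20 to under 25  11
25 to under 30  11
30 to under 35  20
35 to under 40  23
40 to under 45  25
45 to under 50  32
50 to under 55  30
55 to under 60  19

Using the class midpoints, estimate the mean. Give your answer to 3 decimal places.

42.763

Midpoints: 22.5, 27.5, 32.5, 37.5, 42.5, 47.5, 52.5, 57.5
Σfm = 11×22.5 + 11×27.5 + 20×32.5 + 23×37.5 + 25×42.5 + 32×47.5 + 30×52.5 + 19×57.5 = 7312.5
n = Σf = 171
Mean = 7312.5 / 171 = 42.7632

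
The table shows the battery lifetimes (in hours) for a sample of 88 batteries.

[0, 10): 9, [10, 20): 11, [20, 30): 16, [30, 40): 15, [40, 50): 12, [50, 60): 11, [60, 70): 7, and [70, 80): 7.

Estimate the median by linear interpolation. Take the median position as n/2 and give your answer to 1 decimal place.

35.3

Cumulative frequencies: 9, 20, 36, 51, 63, 74, 81, 88
n = 88; position = n/2 = 44.
This falls in the class [30, 40): L = 30, F = 36, f = 15, h = 10.
Median ≈ 30 + ((44 − 36) / 15) × 10 = 35.3333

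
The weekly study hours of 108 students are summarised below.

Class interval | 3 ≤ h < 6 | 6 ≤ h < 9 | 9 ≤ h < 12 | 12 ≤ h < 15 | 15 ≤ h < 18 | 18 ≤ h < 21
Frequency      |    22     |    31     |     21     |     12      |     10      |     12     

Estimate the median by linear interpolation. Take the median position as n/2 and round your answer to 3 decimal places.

9.143

Cumulative frequencies: 22, 53, 74, 86, 96, 108
n = 108; position = n/2 = 54.
This falls in the class 9 ≤ h < 12: L = 9, F = 53, f = 21, h = 3.
Median ≈ 9 + ((54 − 53) / 21) × 3 = 9.1429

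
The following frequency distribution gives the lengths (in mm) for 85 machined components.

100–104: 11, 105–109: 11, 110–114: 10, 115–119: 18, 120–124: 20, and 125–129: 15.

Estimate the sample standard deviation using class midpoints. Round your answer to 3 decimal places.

Midpoints: 102, 107, 112, 117, 122, 127
n = 85, Σfm = 9870, mean = 116.1176
Σfm² = 1151840
Σf(m − x̄)² = Σfm² − (Σfm)²/n = 1151840 − 9870²/85 = 5758.8235
Sample variance = 5758.8235 / 84 = 68.5574
Standard deviation = √68.5574 = 8.2799

8.280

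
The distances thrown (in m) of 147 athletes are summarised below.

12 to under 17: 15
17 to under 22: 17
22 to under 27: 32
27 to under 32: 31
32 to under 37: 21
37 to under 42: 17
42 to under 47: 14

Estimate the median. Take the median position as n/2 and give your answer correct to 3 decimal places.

28.532

Cumulative frequencies: 15, 32, 64, 95, 116, 133, 147
n = 147; position = n/2 = 73.5.
This falls in the class 27 to under 32: L = 27, F = 64, f = 31, h = 5.
Median ≈ 27 + ((73.5 − 64) / 31) × 5 = 28.5323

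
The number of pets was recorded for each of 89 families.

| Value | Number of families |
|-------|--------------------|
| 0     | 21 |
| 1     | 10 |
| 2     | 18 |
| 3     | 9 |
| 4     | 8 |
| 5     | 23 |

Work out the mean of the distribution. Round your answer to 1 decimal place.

2.5

Values: 0, 1, 2, 3, 4, 5
Σfx = 21×0 + 10×1 + 18×2 + 9×3 + 8×4 + 23×5 = 220
n = Σf = 89
Mean = 220 / 89 = 2.4719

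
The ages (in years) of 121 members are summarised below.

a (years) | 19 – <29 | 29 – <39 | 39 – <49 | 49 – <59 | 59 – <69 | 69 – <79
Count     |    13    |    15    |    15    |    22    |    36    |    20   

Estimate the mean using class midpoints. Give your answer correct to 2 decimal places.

53.34

Midpoints: 24, 34, 44, 54, 64, 74
Σfm = 13×24 + 15×34 + 15×44 + 22×54 + 36×64 + 20×74 = 6454
n = Σf = 121
Mean = 6454 / 121 = 53.3388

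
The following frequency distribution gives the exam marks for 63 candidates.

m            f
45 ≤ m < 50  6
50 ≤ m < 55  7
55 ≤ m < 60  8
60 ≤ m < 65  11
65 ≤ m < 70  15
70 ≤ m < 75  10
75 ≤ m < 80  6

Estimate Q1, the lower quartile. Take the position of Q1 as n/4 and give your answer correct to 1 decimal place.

Cumulative frequencies: 6, 13, 21, 32, 47, 57, 63
n = 63; position = n/4 = 15.75.
This falls in the class 55 ≤ m < 60: L = 55, F = 13, f = 8, h = 5.
Lower quartile ≈ 55 + ((15.75 − 13) / 8) × 5 = 56.7188

56.7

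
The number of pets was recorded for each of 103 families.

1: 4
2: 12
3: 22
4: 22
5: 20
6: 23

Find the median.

4

Cumulative frequencies: 4, 16, 38, 60, 80, 103
n = 103, so the median is the value in position (n+1)/2 = 52.
Position 52 falls at value 4.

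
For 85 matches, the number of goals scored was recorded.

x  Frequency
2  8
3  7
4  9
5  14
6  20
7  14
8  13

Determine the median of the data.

6

Cumulative frequencies: 8, 15, 24, 38, 58, 72, 85
n = 85, so the median is the value in position (n+1)/2 = 43.
Position 43 falls at value 6.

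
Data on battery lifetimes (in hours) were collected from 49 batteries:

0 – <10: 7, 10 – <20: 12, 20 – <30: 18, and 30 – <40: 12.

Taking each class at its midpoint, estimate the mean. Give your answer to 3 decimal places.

Midpoints: 5, 15, 25, 35
Σfm = 7×5 + 12×15 + 18×25 + 12×35 = 1085
n = Σf = 49
Mean = 1085 / 49 = 22.1429

22.143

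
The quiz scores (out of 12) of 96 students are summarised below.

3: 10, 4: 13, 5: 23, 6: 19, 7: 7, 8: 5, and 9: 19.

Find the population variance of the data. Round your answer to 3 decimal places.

Values: 3, 4, 5, 6, 7, 8, 9
n = 96, Σfx = 571, mean = 5.9479
Σfx² = 3759
Σf(x − x̄)² = Σfx² − (Σfx)²/n = 3759 − 571²/96 = 362.7396
Population variance = 362.7396 / 96 = 3.7785

3.779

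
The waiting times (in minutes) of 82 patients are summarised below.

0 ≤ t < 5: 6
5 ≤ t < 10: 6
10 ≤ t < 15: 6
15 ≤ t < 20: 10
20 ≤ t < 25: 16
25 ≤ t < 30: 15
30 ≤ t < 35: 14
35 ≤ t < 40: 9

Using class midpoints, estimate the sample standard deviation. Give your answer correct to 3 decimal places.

10.177

Midpoints: 2.5, 7.5, 12.5, 17.5, 22.5, 27.5, 32.5, 37.5
n = 82, Σfm = 1875, mean = 22.8659
Σfm² = 51262.5
Σf(m − x̄)² = Σfm² − (Σfm)²/n = 51262.5 − 1875²/82 = 8389.0244
Sample variance = 8389.0244 / 81 = 103.5682
Standard deviation = √103.5682 = 10.1768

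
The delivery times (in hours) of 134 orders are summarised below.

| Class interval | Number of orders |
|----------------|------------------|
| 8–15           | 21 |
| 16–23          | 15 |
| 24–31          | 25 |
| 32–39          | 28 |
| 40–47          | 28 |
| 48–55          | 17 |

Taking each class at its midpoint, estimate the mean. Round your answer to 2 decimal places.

Midpoints: 11.5, 19.5, 27.5, 35.5, 43.5, 51.5
Σfm = 21×11.5 + 15×19.5 + 25×27.5 + 28×35.5 + 28×43.5 + 17×51.5 = 4309
n = Σf = 134
Mean = 4309 / 134 = 32.1567

32.16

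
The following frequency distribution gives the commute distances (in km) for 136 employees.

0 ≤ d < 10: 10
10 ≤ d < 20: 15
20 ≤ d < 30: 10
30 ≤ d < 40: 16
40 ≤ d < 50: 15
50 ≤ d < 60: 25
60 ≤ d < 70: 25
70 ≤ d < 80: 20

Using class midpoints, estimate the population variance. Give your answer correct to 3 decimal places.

481.293

Midpoints: 5, 15, 25, 35, 45, 55, 65, 75
n = 136, Σfm = 6260, mean = 46.0294
Σfm² = 353600
Σf(m − x̄)² = Σfm² − (Σfm)²/n = 353600 − 6260²/136 = 65455.8824
Population variance = 65455.8824 / 136 = 481.2933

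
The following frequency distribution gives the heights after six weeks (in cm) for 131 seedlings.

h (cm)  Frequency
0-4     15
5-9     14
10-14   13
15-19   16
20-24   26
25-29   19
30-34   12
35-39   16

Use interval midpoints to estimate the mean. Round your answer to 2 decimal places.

19.98

Midpoints: 2, 7, 12, 17, 22, 27, 32, 37
Σfm = 15×2 + 14×7 + 13×12 + 16×17 + 26×22 + 19×27 + 12×32 + 16×37 = 2617
n = Σf = 131
Mean = 2617 / 131 = 19.9771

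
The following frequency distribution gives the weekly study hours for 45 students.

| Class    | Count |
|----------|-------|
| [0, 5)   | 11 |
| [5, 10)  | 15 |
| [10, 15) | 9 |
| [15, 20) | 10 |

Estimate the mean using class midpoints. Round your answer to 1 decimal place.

9.5

Midpoints: 2.5, 7.5, 12.5, 17.5
Σfm = 11×2.5 + 15×7.5 + 9×12.5 + 10×17.5 = 427.5
n = Σf = 45
Mean = 427.5 / 45 = 9.5000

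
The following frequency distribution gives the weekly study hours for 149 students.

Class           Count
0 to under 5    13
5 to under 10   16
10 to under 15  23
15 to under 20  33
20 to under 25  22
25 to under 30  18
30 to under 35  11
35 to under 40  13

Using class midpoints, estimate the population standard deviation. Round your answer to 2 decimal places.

9.94

Midpoints: 2.5, 7.5, 12.5, 17.5, 22.5, 27.5, 32.5, 37.5
n = 149, Σfm = 2852.5, mean = 19.1443
Σfm² = 69331.25
Σf(m − x̄)² = Σfm² − (Σfm)²/n = 69331.25 − 2852.5²/149 = 14722.1477
Population variance = 14722.1477 / 149 = 98.8064
Standard deviation = √98.8064 = 9.9401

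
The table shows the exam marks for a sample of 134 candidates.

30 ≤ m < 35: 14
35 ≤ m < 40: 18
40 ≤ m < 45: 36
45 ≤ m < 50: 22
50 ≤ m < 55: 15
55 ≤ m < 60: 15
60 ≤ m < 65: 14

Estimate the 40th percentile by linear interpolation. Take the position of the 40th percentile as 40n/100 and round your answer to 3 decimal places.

Cumulative frequencies: 14, 32, 68, 90, 105, 120, 134
n = 134; position = 40n/100 = 53.6.
This falls in the class 40 ≤ m < 45: L = 40, F = 32, f = 36, h = 5.
40th percentile ≈ 40 + ((53.6 − 32) / 36) × 5 = 43.0000

43.000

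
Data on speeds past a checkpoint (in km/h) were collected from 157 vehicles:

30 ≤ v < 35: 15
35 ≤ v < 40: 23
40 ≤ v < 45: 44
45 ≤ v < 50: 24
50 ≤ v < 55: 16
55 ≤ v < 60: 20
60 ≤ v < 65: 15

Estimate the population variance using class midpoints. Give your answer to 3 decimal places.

Midpoints: 32.5, 37.5, 42.5, 47.5, 52.5, 57.5, 62.5
n = 157, Σfm = 7287.5, mean = 46.4172
Σfm² = 350631.25
Σf(m − x̄)² = Σfm² − (Σfm)²/n = 350631.25 − 7287.5²/157 = 12365.9236
Population variance = 12365.9236 / 157 = 78.7638

78.764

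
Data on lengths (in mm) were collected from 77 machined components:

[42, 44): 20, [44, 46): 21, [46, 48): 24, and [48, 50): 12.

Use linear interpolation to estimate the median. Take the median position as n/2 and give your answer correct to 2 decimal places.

Cumulative frequencies: 20, 41, 65, 77
n = 77; position = n/2 = 38.5.
This falls in the class [44, 46): L = 44, F = 20, f = 21, h = 2.
Median ≈ 44 + ((38.5 − 20) / 21) × 2 = 45.7619

45.76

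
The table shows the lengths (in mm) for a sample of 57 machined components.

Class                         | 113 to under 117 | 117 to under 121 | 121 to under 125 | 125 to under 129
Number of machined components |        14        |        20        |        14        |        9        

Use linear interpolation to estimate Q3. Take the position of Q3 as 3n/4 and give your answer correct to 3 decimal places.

123.500

Cumulative frequencies: 14, 34, 48, 57
n = 57; position = 3n/4 = 42.75.
This falls in the class 121 to under 125: L = 121, F = 34, f = 14, h = 4.
Upper quartile ≈ 121 + ((42.75 − 34) / 14) × 4 = 123.5000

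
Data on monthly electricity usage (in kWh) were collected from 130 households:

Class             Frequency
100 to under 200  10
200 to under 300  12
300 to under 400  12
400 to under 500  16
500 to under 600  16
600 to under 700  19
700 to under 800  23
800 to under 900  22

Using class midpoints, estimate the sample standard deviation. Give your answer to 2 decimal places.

Midpoints: 150, 250, 350, 450, 550, 650, 750, 850
n = 130, Σfm = 73000, mean = 561.5385
Σfm² = 47385000
Σf(m − x̄)² = Σfm² − (Σfm)²/n = 47385000 − 73000²/130 = 6392692.3077
Sample variance = 6392692.3077 / 129 = 49555.7543
Standard deviation = √49555.7543 = 222.6112

222.61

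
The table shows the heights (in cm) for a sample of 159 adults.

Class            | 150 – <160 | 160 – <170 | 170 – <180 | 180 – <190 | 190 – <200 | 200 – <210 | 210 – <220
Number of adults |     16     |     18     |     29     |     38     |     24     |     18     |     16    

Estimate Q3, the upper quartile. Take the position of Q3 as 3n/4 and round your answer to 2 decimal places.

197.60

Cumulative frequencies: 16, 34, 63, 101, 125, 143, 159
n = 159; position = 3n/4 = 119.25.
This falls in the class 190 – <200: L = 190, F = 101, f = 24, h = 10.
Upper quartile ≈ 190 + ((119.25 − 101) / 24) × 10 = 197.6042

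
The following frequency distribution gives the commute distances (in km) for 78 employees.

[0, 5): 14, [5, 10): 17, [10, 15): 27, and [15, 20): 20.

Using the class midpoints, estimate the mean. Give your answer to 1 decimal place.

10.9

Midpoints: 2.5, 7.5, 12.5, 17.5
Σfm = 14×2.5 + 17×7.5 + 27×12.5 + 20×17.5 = 850
n = Σf = 78
Mean = 850 / 78 = 10.8974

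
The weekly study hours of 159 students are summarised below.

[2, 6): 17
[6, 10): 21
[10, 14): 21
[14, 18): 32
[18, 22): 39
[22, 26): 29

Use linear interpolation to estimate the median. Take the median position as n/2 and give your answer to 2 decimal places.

Cumulative frequencies: 17, 38, 59, 91, 130, 159
n = 159; position = n/2 = 79.5.
This falls in the class [14, 18): L = 14, F = 59, f = 32, h = 4.
Median ≈ 14 + ((79.5 − 59) / 32) × 4 = 16.5625

16.56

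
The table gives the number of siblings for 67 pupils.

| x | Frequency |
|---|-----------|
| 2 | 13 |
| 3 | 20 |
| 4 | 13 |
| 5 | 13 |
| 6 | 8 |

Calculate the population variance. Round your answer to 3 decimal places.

Values: 2, 3, 4, 5, 6
n = 67, Σfx = 251, mean = 3.7463
Σfx² = 1053
Σf(x − x̄)² = Σfx² − (Σfx)²/n = 1053 − 251²/67 = 112.6866
Population variance = 112.6866 / 67 = 1.6819

1.682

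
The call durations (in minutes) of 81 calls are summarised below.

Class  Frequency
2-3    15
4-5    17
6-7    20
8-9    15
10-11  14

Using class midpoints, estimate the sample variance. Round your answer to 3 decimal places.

7.390

Midpoints: 2.5, 4.5, 6.5, 8.5, 10.5
n = 81, Σfm = 518.5, mean = 6.4012
Σfm² = 3910.25
Σf(m − x̄)² = Σfm² − (Σfm)²/n = 3910.25 − 518.5²/81 = 591.2099
Sample variance = 591.2099 / 80 = 7.3901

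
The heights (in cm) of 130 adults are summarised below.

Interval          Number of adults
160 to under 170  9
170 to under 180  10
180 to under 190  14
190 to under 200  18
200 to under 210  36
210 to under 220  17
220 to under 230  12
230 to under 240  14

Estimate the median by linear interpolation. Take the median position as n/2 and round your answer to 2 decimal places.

203.89

Cumulative frequencies: 9, 19, 33, 51, 87, 104, 116, 130
n = 130; position = n/2 = 65.
This falls in the class 200 to under 210: L = 200, F = 51, f = 36, h = 10.
Median ≈ 200 + ((65 − 51) / 36) × 10 = 203.8889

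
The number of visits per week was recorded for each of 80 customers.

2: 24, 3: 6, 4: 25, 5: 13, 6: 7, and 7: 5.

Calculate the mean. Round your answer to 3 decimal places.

Values: 2, 3, 4, 5, 6, 7
Σfx = 24×2 + 6×3 + 25×4 + 13×5 + 7×6 + 5×7 = 308
n = Σf = 80
Mean = 308 / 80 = 3.8500

3.850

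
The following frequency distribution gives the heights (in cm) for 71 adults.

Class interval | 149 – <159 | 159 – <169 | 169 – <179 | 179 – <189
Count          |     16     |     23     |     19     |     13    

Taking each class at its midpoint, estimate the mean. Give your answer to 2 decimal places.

Midpoints: 154, 164, 174, 184
Σfm = 16×154 + 23×164 + 19×174 + 13×184 = 11934
n = Σf = 71
Mean = 11934 / 71 = 168.0845

168.08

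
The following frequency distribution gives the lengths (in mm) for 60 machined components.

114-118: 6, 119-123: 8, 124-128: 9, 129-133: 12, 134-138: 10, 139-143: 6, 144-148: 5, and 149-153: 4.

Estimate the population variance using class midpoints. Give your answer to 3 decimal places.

Midpoints: 116, 121, 126, 131, 136, 141, 146, 151
n = 60, Σfm = 7910, mean = 131.8333
Σfm² = 1048710
Σf(m − x̄)² = Σfm² − (Σfm)²/n = 1048710 − 7910²/60 = 5908.3333
Population variance = 5908.3333 / 60 = 98.4722

98.472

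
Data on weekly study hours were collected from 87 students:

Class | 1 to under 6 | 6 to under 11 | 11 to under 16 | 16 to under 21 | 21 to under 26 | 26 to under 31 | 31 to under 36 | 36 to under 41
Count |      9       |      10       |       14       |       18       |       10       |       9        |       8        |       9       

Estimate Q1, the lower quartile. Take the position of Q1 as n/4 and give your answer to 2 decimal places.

Cumulative frequencies: 9, 19, 33, 51, 61, 70, 78, 87
n = 87; position = n/4 = 21.75.
This falls in the class 11 to under 16: L = 11, F = 19, f = 14, h = 5.
Lower quartile ≈ 11 + ((21.75 − 19) / 14) × 5 = 11.9821

11.98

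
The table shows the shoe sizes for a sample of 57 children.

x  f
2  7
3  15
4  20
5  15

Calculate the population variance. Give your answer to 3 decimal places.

Values: 2, 3, 4, 5
n = 57, Σfx = 214, mean = 3.7544
Σfx² = 858
Σf(x − x̄)² = Σfx² − (Σfx)²/n = 858 − 214²/57 = 54.5614
Population variance = 54.5614 / 57 = 0.9572

0.957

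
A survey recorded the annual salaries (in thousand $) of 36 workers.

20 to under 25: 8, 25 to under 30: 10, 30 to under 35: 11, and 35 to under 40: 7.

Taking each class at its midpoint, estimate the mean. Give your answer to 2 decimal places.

Midpoints: 22.5, 27.5, 32.5, 37.5
Σfm = 8×22.5 + 10×27.5 + 11×32.5 + 7×37.5 = 1075
n = Σf = 36
Mean = 1075 / 36 = 29.8611

29.86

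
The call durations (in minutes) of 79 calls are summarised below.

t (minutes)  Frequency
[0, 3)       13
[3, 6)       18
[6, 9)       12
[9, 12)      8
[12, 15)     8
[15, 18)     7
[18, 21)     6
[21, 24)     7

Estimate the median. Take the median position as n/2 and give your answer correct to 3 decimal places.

Cumulative frequencies: 13, 31, 43, 51, 59, 66, 72, 79
n = 79; position = n/2 = 39.5.
This falls in the class [6, 9): L = 6, F = 31, f = 12, h = 3.
Median ≈ 6 + ((39.5 − 31) / 12) × 3 = 8.1250

8.125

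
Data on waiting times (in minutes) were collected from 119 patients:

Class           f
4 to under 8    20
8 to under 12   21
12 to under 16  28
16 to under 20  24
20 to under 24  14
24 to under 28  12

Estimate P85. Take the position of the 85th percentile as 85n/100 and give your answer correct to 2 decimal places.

22.33

Cumulative frequencies: 20, 41, 69, 93, 107, 119
n = 119; position = 85n/100 = 101.15.
This falls in the class 20 to under 24: L = 20, F = 93, f = 14, h = 4.
85th percentile ≈ 20 + ((101.15 − 93) / 14) × 4 = 22.3286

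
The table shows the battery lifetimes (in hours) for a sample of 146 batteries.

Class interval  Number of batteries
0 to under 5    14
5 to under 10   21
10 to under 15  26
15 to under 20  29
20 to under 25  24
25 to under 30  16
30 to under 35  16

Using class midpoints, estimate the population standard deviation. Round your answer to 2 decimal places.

Midpoints: 2.5, 7.5, 12.5, 17.5, 22.5, 27.5, 32.5
n = 146, Σfm = 2525, mean = 17.2945
Σfm² = 55362.5
Σf(m − x̄)² = Σfm² − (Σfm)²/n = 55362.5 − 2525²/146 = 11693.8356
Population variance = 11693.8356 / 146 = 80.0948
Standard deviation = √80.0948 = 8.9496

8.95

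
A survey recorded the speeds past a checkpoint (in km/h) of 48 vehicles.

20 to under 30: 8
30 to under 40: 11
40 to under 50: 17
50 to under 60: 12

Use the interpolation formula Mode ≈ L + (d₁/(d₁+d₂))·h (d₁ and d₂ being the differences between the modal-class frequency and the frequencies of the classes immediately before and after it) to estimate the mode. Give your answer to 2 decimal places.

45.45

Modal class: 40 to under 50 (highest frequency 17).
d₁ = 17 − 11 = 6, d₂ = 17 − 12 = 5
Mode ≈ 40 + (6/(6+5)) × 10 = 40 + 5.4545 = 45.4545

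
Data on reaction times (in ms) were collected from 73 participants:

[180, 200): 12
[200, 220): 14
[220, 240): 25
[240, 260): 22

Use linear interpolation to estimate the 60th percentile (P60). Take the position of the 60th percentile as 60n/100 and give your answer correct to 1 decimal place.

Cumulative frequencies: 12, 26, 51, 73
n = 73; position = 60n/100 = 43.8.
This falls in the class [220, 240): L = 220, F = 26, f = 25, h = 20.
60th percentile ≈ 220 + ((43.8 − 26) / 25) × 20 = 234.2400

234.2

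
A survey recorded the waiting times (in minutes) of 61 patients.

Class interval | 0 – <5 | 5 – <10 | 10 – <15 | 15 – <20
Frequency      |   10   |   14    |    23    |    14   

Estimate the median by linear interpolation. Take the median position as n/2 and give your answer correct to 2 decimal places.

Cumulative frequencies: 10, 24, 47, 61
n = 61; position = n/2 = 30.5.
This falls in the class 10 – <15: L = 10, F = 24, f = 23, h = 5.
Median ≈ 10 + ((30.5 − 24) / 23) × 5 = 11.4130

11.41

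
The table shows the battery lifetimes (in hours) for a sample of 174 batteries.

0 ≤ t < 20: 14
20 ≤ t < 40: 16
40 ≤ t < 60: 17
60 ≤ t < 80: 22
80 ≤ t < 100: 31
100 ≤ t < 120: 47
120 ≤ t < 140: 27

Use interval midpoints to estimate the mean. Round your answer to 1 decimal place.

Midpoints: 10, 30, 50, 70, 90, 110, 130
Σfm = 14×10 + 16×30 + 17×50 + 22×70 + 31×90 + 47×110 + 27×130 = 14480
n = Σf = 174
Mean = 14480 / 174 = 83.2184

83.2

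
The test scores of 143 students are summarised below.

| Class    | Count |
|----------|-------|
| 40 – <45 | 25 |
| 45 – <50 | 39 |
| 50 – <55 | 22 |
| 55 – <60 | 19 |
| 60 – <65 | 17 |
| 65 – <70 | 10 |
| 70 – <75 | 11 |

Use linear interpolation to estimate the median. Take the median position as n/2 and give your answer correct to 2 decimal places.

51.70

Cumulative frequencies: 25, 64, 86, 105, 122, 132, 143
n = 143; position = n/2 = 71.5.
This falls in the class 50 – <55: L = 50, F = 64, f = 22, h = 5.
Median ≈ 50 + ((71.5 − 64) / 22) × 5 = 51.7045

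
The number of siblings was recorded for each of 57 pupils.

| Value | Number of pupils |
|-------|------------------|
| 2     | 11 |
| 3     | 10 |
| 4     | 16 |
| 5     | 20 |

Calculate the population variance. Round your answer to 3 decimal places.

Values: 2, 3, 4, 5
n = 57, Σfx = 216, mean = 3.7895
Σfx² = 890
Σf(x − x̄)² = Σfx² − (Σfx)²/n = 890 − 216²/57 = 71.4737
Population variance = 71.4737 / 57 = 1.2539

1.254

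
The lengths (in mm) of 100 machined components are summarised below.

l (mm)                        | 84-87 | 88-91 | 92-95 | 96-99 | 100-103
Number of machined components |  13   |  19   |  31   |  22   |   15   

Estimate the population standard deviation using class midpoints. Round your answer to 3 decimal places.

4.940

Midpoints: 85.5, 89.5, 93.5, 97.5, 101.5
n = 100, Σfm = 9378, mean = 93.7800
Σfm² = 881909
Σf(m − x̄)² = Σfm² − (Σfm)²/n = 881909 − 9378²/100 = 2440.1600
Population variance = 2440.1600 / 100 = 24.4016
Standard deviation = √24.4016 = 4.9398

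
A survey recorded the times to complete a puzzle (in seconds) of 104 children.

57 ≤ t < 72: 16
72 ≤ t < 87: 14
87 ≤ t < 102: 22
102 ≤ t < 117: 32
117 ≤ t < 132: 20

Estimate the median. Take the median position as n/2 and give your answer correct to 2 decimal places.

Cumulative frequencies: 16, 30, 52, 84, 104
n = 104; position = n/2 = 52.
This falls in the class 87 ≤ t < 102: L = 87, F = 30, f = 22, h = 15.
Median ≈ 87 + ((52 − 30) / 22) × 15 = 102.0000

102.00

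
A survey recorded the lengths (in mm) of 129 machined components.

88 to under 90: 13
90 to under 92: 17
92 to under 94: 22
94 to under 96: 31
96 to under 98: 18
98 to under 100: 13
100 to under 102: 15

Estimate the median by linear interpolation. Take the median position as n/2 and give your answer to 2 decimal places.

94.81

Cumulative frequencies: 13, 30, 52, 83, 101, 114, 129
n = 129; position = n/2 = 64.5.
This falls in the class 94 to under 96: L = 94, F = 52, f = 31, h = 2.
Median ≈ 94 + ((64.5 − 52) / 31) × 2 = 94.8065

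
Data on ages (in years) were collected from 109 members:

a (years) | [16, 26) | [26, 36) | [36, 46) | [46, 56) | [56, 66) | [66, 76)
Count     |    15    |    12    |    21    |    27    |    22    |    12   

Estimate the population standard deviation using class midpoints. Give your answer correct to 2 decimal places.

Midpoints: 21, 31, 41, 51, 61, 71
n = 109, Σfm = 5119, mean = 46.9633
Σfm² = 266029
Σf(m − x̄)² = Σfm² − (Σfm)²/n = 266029 − 5119²/109 = 25623.8532
Population variance = 25623.8532 / 109 = 235.0812
Standard deviation = √235.0812 = 15.3324

15.33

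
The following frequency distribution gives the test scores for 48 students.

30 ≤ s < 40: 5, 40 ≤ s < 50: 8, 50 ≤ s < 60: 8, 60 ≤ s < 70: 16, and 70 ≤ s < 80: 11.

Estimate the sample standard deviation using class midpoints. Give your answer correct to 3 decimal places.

Midpoints: 35, 45, 55, 65, 75
n = 48, Σfm = 2840, mean = 59.1667
Σfm² = 176000
Σf(m − x̄)² = Σfm² − (Σfm)²/n = 176000 − 2840²/48 = 7966.6667
Sample variance = 7966.6667 / 47 = 169.5035
Standard deviation = √169.5035 = 13.0194

13.019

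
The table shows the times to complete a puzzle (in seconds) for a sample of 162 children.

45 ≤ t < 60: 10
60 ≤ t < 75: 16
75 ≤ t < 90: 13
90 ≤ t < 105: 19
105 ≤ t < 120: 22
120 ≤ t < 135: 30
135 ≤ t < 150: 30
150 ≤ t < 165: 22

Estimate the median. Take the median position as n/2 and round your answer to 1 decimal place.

Cumulative frequencies: 10, 26, 39, 58, 80, 110, 140, 162
n = 162; position = n/2 = 81.
This falls in the class 120 ≤ t < 135: L = 120, F = 80, f = 30, h = 15.
Median ≈ 120 + ((81 − 80) / 30) × 15 = 120.5000

120.5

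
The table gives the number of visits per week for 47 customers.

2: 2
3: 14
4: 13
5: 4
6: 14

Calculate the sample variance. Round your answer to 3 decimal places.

1.692

Values: 2, 3, 4, 5, 6
n = 47, Σfx = 202, mean = 4.2979
Σfx² = 946
Σf(x − x̄)² = Σfx² − (Σfx)²/n = 946 − 202²/47 = 77.8298
Sample variance = 77.8298 / 46 = 1.6920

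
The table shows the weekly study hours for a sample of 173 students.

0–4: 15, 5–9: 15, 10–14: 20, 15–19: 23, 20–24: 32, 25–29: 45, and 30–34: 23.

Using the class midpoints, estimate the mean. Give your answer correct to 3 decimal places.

19.775

Midpoints: 2, 7, 12, 17, 22, 27, 32
Σfm = 15×2 + 15×7 + 20×12 + 23×17 + 32×22 + 45×27 + 23×32 = 3421
n = Σf = 173
Mean = 3421 / 173 = 19.7746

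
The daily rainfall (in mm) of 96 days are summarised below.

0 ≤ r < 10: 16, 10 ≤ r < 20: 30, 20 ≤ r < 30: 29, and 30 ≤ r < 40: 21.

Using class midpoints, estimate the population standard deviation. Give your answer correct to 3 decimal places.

10.077

Midpoints: 5, 15, 25, 35
n = 96, Σfm = 1990, mean = 20.7292
Σfm² = 51000
Σf(m − x̄)² = Σfm² − (Σfm)²/n = 51000 − 1990²/96 = 9748.9583
Population variance = 9748.9583 / 96 = 101.5516
Standard deviation = √101.5516 = 10.0773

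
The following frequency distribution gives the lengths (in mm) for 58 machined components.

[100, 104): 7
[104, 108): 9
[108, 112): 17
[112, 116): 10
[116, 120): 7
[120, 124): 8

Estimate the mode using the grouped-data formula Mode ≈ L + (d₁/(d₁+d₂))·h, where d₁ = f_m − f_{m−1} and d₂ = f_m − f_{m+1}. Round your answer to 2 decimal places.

110.13

Modal class: [108, 112) (highest frequency 17).
d₁ = 17 − 9 = 8, d₂ = 17 − 10 = 7
Mode ≈ 108 + (8/(8+7)) × 4 = 108 + 2.1333 = 110.1333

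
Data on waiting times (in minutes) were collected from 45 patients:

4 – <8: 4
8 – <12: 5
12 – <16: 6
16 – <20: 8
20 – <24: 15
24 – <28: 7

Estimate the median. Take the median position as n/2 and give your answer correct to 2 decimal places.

Cumulative frequencies: 4, 9, 15, 23, 38, 45
n = 45; position = n/2 = 22.5.
This falls in the class 16 – <20: L = 16, F = 15, f = 8, h = 4.
Median ≈ 16 + ((22.5 − 15) / 8) × 4 = 19.7500

19.75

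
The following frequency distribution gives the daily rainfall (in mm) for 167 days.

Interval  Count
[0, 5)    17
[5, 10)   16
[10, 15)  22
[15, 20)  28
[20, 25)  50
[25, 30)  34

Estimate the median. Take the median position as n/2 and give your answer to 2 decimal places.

Cumulative frequencies: 17, 33, 55, 83, 133, 167
n = 167; position = n/2 = 83.5.
This falls in the class [20, 25): L = 20, F = 83, f = 50, h = 5.
Median ≈ 20 + ((83.5 − 83) / 50) × 5 = 20.0500

20.05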